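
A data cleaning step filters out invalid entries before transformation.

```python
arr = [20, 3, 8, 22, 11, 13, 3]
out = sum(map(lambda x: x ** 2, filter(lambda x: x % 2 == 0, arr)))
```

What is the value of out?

Step 1: Filter even numbers from [20, 3, 8, 22, 11, 13, 3]: [20, 8, 22]
Step 2: Square each: [400, 64, 484]
Step 3: Sum = 948.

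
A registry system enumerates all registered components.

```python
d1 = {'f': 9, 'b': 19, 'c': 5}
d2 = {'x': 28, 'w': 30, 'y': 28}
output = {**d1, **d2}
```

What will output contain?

Step 1: Merge d1 and d2 (d2 values override on key conflicts).
Step 2: d1 has keys ['f', 'b', 'c'], d2 has keys ['x', 'w', 'y'].
Therefore output = {'f': 9, 'b': 19, 'c': 5, 'x': 28, 'w': 30, 'y': 28}.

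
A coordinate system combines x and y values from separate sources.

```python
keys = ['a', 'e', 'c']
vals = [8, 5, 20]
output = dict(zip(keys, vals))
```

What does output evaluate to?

Step 1: zip pairs keys with values:
  'a' -> 8
  'e' -> 5
  'c' -> 20
Therefore output = {'a': 8, 'e': 5, 'c': 20}.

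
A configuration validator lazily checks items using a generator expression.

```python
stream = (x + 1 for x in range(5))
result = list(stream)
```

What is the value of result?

Step 1: For each x in range(5), compute x+1:
  x=0: 0+1 = 1
  x=1: 1+1 = 2
  x=2: 2+1 = 3
  x=3: 3+1 = 4
  x=4: 4+1 = 5
Therefore result = [1, 2, 3, 4, 5].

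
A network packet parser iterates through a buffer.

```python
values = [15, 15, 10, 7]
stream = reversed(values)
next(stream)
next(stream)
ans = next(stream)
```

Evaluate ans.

Step 1: reversed([15, 15, 10, 7]) gives iterator: [7, 10, 15, 15].
Step 2: First next() = 7, second next() = 10.
Step 3: Third next() = 15.
Therefore ans = 15.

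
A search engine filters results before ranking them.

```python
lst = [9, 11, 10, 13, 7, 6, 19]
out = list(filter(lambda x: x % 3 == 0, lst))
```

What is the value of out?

Step 1: Filter elements divisible by 3:
  9 % 3 = 0: kept
  11 % 3 = 2: removed
  10 % 3 = 1: removed
  13 % 3 = 1: removed
  7 % 3 = 1: removed
  6 % 3 = 0: kept
  19 % 3 = 1: removed
Therefore out = [9, 6].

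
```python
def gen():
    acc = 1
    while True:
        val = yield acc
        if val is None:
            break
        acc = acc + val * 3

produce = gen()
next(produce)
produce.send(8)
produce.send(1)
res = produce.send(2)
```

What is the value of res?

Step 1: next() -> yield acc=1.
Step 2: send(8) -> val=8, acc = 1 + 8*3 = 25, yield 25.
Step 3: send(1) -> val=1, acc = 25 + 1*3 = 28, yield 28.
Step 4: send(2) -> val=2, acc = 28 + 2*3 = 34, yield 34.
Therefore res = 34.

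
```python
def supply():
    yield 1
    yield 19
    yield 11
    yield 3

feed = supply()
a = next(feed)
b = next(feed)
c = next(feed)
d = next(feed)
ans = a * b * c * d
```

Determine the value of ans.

Step 1: Create generator and consume all values:
  a = next(feed) = 1
  b = next(feed) = 19
  c = next(feed) = 11
  d = next(feed) = 3
Step 2: ans = 1 * 19 * 11 * 3 = 627.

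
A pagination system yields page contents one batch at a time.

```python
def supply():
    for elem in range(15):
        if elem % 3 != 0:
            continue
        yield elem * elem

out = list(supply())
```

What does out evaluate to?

Step 1: Only yield elem**2 when elem is divisible by 3:
  elem=0: 0 % 3 == 0, yield 0**2 = 0
  elem=3: 3 % 3 == 0, yield 3**2 = 9
  elem=6: 6 % 3 == 0, yield 6**2 = 36
  elem=9: 9 % 3 == 0, yield 9**2 = 81
  elem=12: 12 % 3 == 0, yield 12**2 = 144
Therefore out = [0, 9, 36, 81, 144].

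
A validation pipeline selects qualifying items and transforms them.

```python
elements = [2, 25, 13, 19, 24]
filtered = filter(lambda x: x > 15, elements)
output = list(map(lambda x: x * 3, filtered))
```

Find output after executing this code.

Step 1: Filter elements for elements > 15:
  2: removed
  25: kept
  13: removed
  19: kept
  24: kept
Step 2: Map x * 3 on filtered [25, 19, 24]:
  25 -> 75
  19 -> 57
  24 -> 72
Therefore output = [75, 57, 72].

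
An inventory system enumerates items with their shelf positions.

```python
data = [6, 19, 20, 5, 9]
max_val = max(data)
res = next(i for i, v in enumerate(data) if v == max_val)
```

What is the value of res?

Step 1: max([6, 19, 20, 5, 9]) = 20.
Step 2: Find first index where value == 20:
  Index 0: 6 != 20
  Index 1: 19 != 20
  Index 2: 20 == 20, found!
Therefore res = 2.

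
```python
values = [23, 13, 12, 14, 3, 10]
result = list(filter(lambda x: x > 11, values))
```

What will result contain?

Step 1: Filter elements > 11:
  23: kept
  13: kept
  12: kept
  14: kept
  3: removed
  10: removed
Therefore result = [23, 13, 12, 14].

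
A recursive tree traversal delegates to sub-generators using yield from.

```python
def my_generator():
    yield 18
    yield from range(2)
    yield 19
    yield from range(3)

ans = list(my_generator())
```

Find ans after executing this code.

Step 1: Trace yields in order:
  yield 18
  yield 0
  yield 1
  yield 19
  yield 0
  yield 1
  yield 2
Therefore ans = [18, 0, 1, 19, 0, 1, 2].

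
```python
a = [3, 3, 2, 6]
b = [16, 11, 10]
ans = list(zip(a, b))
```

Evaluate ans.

Step 1: zip stops at shortest (len(a)=4, len(b)=3):
  Index 0: (3, 16)
  Index 1: (3, 11)
  Index 2: (2, 10)
Step 2: Last element of a (6) has no pair, dropped.
Therefore ans = [(3, 16), (3, 11), (2, 10)].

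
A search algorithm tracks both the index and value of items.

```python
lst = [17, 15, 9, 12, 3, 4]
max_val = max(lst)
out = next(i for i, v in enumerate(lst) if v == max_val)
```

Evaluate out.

Step 1: max([17, 15, 9, 12, 3, 4]) = 17.
Step 2: Find first index where value == 17:
  Index 0: 17 == 17, found!
Therefore out = 0.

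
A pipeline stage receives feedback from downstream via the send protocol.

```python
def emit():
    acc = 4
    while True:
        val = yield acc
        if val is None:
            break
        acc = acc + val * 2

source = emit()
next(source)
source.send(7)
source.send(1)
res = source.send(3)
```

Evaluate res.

Step 1: next() -> yield acc=4.
Step 2: send(7) -> val=7, acc = 4 + 7*2 = 18, yield 18.
Step 3: send(1) -> val=1, acc = 18 + 1*2 = 20, yield 20.
Step 4: send(3) -> val=3, acc = 20 + 3*2 = 26, yield 26.
Therefore res = 26.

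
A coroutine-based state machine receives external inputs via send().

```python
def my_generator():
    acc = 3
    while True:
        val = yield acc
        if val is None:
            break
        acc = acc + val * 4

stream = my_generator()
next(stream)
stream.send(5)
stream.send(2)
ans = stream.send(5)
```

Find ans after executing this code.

Step 1: next() -> yield acc=3.
Step 2: send(5) -> val=5, acc = 3 + 5*4 = 23, yield 23.
Step 3: send(2) -> val=2, acc = 23 + 2*4 = 31, yield 31.
Step 4: send(5) -> val=5, acc = 31 + 5*4 = 51, yield 51.
Therefore ans = 51.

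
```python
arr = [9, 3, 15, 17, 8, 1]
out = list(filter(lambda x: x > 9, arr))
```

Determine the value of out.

Step 1: Filter elements > 9:
  9: removed
  3: removed
  15: kept
  17: kept
  8: removed
  1: removed
Therefore out = [15, 17].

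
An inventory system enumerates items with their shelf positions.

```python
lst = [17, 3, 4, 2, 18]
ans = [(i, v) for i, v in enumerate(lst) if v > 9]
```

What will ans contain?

Step 1: Filter enumerate([17, 3, 4, 2, 18]) keeping v > 9:
  (0, 17): 17 > 9, included
  (1, 3): 3 <= 9, excluded
  (2, 4): 4 <= 9, excluded
  (3, 2): 2 <= 9, excluded
  (4, 18): 18 > 9, included
Therefore ans = [(0, 17), (4, 18)].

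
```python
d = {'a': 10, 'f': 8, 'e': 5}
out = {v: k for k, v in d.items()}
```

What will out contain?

Step 1: Invert dict (swap keys and values):
  'a': 10 -> 10: 'a'
  'f': 8 -> 8: 'f'
  'e': 5 -> 5: 'e'
Therefore out = {10: 'a', 8: 'f', 5: 'e'}.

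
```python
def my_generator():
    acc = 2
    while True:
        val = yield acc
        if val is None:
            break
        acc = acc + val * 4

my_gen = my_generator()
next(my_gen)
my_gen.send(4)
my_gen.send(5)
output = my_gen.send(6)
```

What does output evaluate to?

Step 1: next() -> yield acc=2.
Step 2: send(4) -> val=4, acc = 2 + 4*4 = 18, yield 18.
Step 3: send(5) -> val=5, acc = 18 + 5*4 = 38, yield 38.
Step 4: send(6) -> val=6, acc = 38 + 6*4 = 62, yield 62.
Therefore output = 62.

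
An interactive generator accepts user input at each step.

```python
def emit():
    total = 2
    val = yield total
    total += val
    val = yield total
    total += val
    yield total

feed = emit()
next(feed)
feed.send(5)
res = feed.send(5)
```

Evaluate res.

Step 1: next() -> yield total=2.
Step 2: send(5) -> val=5, total = 2+5 = 7, yield 7.
Step 3: send(5) -> val=5, total = 7+5 = 12, yield 12.
Therefore res = 12.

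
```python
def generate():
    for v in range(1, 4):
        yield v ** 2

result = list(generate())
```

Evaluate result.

Step 1: For each v in range(1, 4), yield v**2:
  v=1: yield 1**2 = 1
  v=2: yield 2**2 = 4
  v=3: yield 3**2 = 9
Therefore result = [1, 4, 9].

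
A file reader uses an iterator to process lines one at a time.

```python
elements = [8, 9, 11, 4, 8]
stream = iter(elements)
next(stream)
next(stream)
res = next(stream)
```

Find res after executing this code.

Step 1: Create iterator over [8, 9, 11, 4, 8].
Step 2: next() consumes 8.
Step 3: next() consumes 9.
Step 4: next() returns 11.
Therefore res = 11.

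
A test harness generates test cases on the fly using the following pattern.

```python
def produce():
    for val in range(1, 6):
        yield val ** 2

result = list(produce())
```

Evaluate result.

Step 1: For each val in range(1, 6), yield val**2:
  val=1: yield 1**2 = 1
  val=2: yield 2**2 = 4
  val=3: yield 3**2 = 9
  val=4: yield 4**2 = 16
  val=5: yield 5**2 = 25
Therefore result = [1, 4, 9, 16, 25].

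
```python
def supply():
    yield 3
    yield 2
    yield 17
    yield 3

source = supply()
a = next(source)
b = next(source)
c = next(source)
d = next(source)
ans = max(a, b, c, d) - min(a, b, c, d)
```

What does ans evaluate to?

Step 1: Create generator and consume all values:
  a = next(source) = 3
  b = next(source) = 2
  c = next(source) = 17
  d = next(source) = 3
Step 2: max = 17, min = 2, ans = 17 - 2 = 15.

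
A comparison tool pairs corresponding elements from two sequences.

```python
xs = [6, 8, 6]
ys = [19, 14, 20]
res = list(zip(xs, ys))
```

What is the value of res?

Step 1: zip pairs elements at same index:
  Index 0: (6, 19)
  Index 1: (8, 14)
  Index 2: (6, 20)
Therefore res = [(6, 19), (8, 14), (6, 20)].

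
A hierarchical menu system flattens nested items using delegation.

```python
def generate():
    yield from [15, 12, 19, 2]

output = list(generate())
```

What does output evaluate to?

Step 1: yield from delegates to the iterable, yielding each element.
Step 2: Collected values: [15, 12, 19, 2].
Therefore output = [15, 12, 19, 2].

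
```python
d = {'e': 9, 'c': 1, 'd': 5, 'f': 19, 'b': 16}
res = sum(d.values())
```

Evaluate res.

Step 1: d.values() = [9, 1, 5, 19, 16].
Step 2: sum = 50.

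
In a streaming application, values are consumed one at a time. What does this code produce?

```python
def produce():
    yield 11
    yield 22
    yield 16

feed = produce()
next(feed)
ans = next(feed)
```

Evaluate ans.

Step 1: produce() creates a generator.
Step 2: next(feed) yields 11 (consumed and discarded).
Step 3: next(feed) yields 22, assigned to ans.
Therefore ans = 22.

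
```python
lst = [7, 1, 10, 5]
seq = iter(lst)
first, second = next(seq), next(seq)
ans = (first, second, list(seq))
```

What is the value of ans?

Step 1: Create iterator over [7, 1, 10, 5].
Step 2: first = 7, second = 1.
Step 3: Remaining elements: [10, 5].
Therefore ans = (7, 1, [10, 5]).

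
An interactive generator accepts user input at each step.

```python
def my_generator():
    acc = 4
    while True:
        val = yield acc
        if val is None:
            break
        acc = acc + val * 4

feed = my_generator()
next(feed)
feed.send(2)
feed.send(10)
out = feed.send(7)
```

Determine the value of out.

Step 1: next() -> yield acc=4.
Step 2: send(2) -> val=2, acc = 4 + 2*4 = 12, yield 12.
Step 3: send(10) -> val=10, acc = 12 + 10*4 = 52, yield 52.
Step 4: send(7) -> val=7, acc = 52 + 7*4 = 80, yield 80.
Therefore out = 80.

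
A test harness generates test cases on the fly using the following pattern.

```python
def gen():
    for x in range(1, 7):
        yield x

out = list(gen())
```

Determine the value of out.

Step 1: The generator yields each value from range(1, 7).
Step 2: list() consumes all yields: [1, 2, 3, 4, 5, 6].
Therefore out = [1, 2, 3, 4, 5, 6].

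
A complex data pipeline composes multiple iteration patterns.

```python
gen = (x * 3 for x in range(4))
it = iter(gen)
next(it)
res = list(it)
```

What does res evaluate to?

Step 1: Generator produces [0, 3, 6, 9].
Step 2: next(it) consumes first element (0).
Step 3: list(it) collects remaining: [3, 6, 9].
Therefore res = [3, 6, 9].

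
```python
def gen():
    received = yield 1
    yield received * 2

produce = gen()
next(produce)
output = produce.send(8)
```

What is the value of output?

Step 1: next(produce) advances to first yield, producing 1.
Step 2: send(8) resumes, received = 8.
Step 3: yield received * 2 = 8 * 2 = 16.
Therefore output = 16.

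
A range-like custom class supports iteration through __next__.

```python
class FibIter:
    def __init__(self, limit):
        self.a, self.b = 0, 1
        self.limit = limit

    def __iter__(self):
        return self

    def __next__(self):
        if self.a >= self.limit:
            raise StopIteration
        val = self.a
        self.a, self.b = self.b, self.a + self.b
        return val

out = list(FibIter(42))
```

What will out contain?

Step 1: Fibonacci-like sequence (a=0, b=1) until >= 42:
  Yield 0, then a,b = 1,1
  Yield 1, then a,b = 1,2
  Yield 1, then a,b = 2,3
  Yield 2, then a,b = 3,5
  Yield 3, then a,b = 5,8
  Yield 5, then a,b = 8,13
  Yield 8, then a,b = 13,21
  Yield 13, then a,b = 21,34
  Yield 21, then a,b = 34,55
  Yield 34, then a,b = 55,89
Step 2: 55 >= 42, stop.
Therefore out = [0, 1, 1, 2, 3, 5, 8, 13, 21, 34].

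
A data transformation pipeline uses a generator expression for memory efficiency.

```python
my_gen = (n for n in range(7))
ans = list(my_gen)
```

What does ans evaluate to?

Step 1: Generator expression iterates range(7): [0, 1, 2, 3, 4, 5, 6].
Step 2: list() collects all values.
Therefore ans = [0, 1, 2, 3, 4, 5, 6].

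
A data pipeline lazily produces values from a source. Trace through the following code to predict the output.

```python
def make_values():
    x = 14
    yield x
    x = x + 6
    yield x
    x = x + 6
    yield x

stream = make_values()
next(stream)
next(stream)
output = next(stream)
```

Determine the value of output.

Step 1: Trace through generator execution:
  Yield 1: x starts at 14, yield 14
  Yield 2: x = 14 + 6 = 20, yield 20
  Yield 3: x = 20 + 6 = 26, yield 26
Step 2: First next() gets 14, second next() gets the second value, third next() yields 26.
Therefore output = 26.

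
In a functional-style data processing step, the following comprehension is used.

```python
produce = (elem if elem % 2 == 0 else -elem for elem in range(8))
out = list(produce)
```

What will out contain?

Step 1: For each elem in range(8), yield elem if even, else -elem:
  elem=0: even, yield 0
  elem=1: odd, yield -1
  elem=2: even, yield 2
  elem=3: odd, yield -3
  elem=4: even, yield 4
  elem=5: odd, yield -5
  elem=6: even, yield 6
  elem=7: odd, yield -7
Therefore out = [0, -1, 2, -3, 4, -5, 6, -7].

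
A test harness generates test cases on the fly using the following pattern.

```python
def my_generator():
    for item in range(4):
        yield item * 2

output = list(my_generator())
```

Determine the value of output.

Step 1: For each item in range(4), yield item * 2:
  item=0: yield 0 * 2 = 0
  item=1: yield 1 * 2 = 2
  item=2: yield 2 * 2 = 4
  item=3: yield 3 * 2 = 6
Therefore output = [0, 2, 4, 6].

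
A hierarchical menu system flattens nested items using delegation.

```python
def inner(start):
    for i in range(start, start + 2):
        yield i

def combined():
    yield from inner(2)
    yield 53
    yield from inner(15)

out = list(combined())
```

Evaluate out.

Step 1: combined() delegates to inner(2):
  yield 2
  yield 3
Step 2: yield 53
Step 3: Delegates to inner(15):
  yield 15
  yield 16
Therefore out = [2, 3, 53, 15, 16].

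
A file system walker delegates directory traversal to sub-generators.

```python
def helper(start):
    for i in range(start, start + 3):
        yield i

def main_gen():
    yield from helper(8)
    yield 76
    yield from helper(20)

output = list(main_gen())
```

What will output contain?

Step 1: main_gen() delegates to helper(8):
  yield 8
  yield 9
  yield 10
Step 2: yield 76
Step 3: Delegates to helper(20):
  yield 20
  yield 21
  yield 22
Therefore output = [8, 9, 10, 76, 20, 21, 22].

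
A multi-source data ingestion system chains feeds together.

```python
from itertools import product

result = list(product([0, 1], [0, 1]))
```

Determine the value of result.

Step 1: product([0, 1], [0, 1]) gives all pairs:
  (0, 0)
  (0, 1)
  (1, 0)
  (1, 1)
Therefore result = [(0, 0), (0, 1), (1, 0), (1, 1)].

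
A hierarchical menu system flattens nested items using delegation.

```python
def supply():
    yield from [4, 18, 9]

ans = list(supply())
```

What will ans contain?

Step 1: yield from delegates to the iterable, yielding each element.
Step 2: Collected values: [4, 18, 9].
Therefore ans = [4, 18, 9].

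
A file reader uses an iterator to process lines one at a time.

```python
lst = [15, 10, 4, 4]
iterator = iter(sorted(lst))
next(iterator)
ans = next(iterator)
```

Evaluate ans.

Step 1: sorted([15, 10, 4, 4]) = [4, 4, 10, 15].
Step 2: Create iterator and skip 1 elements.
Step 3: next() returns 4.
Therefore ans = 4.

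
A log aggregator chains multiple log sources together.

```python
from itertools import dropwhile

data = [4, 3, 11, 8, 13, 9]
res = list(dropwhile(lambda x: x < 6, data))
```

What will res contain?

Step 1: dropwhile drops elements while < 6:
  4 < 6: dropped
  3 < 6: dropped
  11: kept (dropping stopped)
Step 2: Remaining elements kept regardless of condition.
Therefore res = [11, 8, 13, 9].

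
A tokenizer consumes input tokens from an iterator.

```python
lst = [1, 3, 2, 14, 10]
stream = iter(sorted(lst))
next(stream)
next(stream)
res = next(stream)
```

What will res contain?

Step 1: sorted([1, 3, 2, 14, 10]) = [1, 2, 3, 10, 14].
Step 2: Create iterator and skip 2 elements.
Step 3: next() returns 3.
Therefore res = 3.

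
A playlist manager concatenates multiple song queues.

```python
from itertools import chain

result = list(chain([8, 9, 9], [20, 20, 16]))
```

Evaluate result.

Step 1: chain() concatenates iterables: [8, 9, 9] + [20, 20, 16].
Therefore result = [8, 9, 9, 20, 20, 16].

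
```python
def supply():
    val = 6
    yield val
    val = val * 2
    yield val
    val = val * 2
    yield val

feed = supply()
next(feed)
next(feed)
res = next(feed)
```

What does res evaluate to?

Step 1: Trace through generator execution:
  Yield 1: val starts at 6, yield 6
  Yield 2: val = 6 * 2 = 12, yield 12
  Yield 3: val = 12 * 2 = 24, yield 24
Step 2: First next() gets 6, second next() gets the second value, third next() yields 24.
Therefore res = 24.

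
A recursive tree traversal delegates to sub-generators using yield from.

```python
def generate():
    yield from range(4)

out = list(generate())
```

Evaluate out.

Step 1: yield from delegates to the iterable, yielding each element.
Step 2: Collected values: [0, 1, 2, 3].
Therefore out = [0, 1, 2, 3].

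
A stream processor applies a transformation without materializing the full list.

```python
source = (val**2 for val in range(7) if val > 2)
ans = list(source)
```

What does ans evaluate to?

Step 1: For range(7), keep val > 2, then square:
  val=0: 0 <= 2, excluded
  val=1: 1 <= 2, excluded
  val=2: 2 <= 2, excluded
  val=3: 3 > 2, yield 3**2 = 9
  val=4: 4 > 2, yield 4**2 = 16
  val=5: 5 > 2, yield 5**2 = 25
  val=6: 6 > 2, yield 6**2 = 36
Therefore ans = [9, 16, 25, 36].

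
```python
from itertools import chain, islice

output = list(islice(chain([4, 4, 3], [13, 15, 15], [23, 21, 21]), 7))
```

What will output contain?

Step 1: chain([4, 4, 3], [13, 15, 15], [23, 21, 21]) = [4, 4, 3, 13, 15, 15, 23, 21, 21].
Step 2: islice takes first 7 elements: [4, 4, 3, 13, 15, 15, 23].
Therefore output = [4, 4, 3, 13, 15, 15, 23].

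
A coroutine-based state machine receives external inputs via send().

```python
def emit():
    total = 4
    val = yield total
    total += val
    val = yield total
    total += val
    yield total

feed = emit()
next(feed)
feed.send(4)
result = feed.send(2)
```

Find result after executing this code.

Step 1: next() -> yield total=4.
Step 2: send(4) -> val=4, total = 4+4 = 8, yield 8.
Step 3: send(2) -> val=2, total = 8+2 = 10, yield 10.
Therefore result = 10.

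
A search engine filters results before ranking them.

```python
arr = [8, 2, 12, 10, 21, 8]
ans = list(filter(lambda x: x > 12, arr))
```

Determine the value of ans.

Step 1: Filter elements > 12:
  8: removed
  2: removed
  12: removed
  10: removed
  21: kept
  8: removed
Therefore ans = [21].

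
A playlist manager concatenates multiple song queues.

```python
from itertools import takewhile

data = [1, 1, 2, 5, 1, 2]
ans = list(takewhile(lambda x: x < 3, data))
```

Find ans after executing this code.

Step 1: takewhile stops at first element >= 3:
  1 < 3: take
  1 < 3: take
  2 < 3: take
  5 >= 3: stop
Therefore ans = [1, 1, 2].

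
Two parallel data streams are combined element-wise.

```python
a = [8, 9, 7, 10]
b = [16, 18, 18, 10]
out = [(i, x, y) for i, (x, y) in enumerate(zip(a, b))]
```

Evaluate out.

Step 1: enumerate(zip(a, b)) gives index with paired elements:
  i=0: (8, 16)
  i=1: (9, 18)
  i=2: (7, 18)
  i=3: (10, 10)
Therefore out = [(0, 8, 16), (1, 9, 18), (2, 7, 18), (3, 10, 10)].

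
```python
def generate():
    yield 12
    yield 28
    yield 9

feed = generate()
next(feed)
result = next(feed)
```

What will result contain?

Step 1: generate() creates a generator.
Step 2: next(feed) yields 12 (consumed and discarded).
Step 3: next(feed) yields 28, assigned to result.
Therefore result = 28.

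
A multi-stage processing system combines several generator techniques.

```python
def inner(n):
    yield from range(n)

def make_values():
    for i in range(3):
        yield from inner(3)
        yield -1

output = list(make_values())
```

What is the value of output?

Step 1: For each i in range(3):
  i=0: yield from inner(3) -> [0, 1, 2], then yield -1
  i=1: yield from inner(3) -> [0, 1, 2], then yield -1
  i=2: yield from inner(3) -> [0, 1, 2], then yield -1
Therefore output = [0, 1, 2, -1, 0, 1, 2, -1, 0, 1, 2, -1].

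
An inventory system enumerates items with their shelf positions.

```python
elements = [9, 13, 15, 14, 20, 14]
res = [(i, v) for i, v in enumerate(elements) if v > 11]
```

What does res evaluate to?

Step 1: Filter enumerate([9, 13, 15, 14, 20, 14]) keeping v > 11:
  (0, 9): 9 <= 11, excluded
  (1, 13): 13 > 11, included
  (2, 15): 15 > 11, included
  (3, 14): 14 > 11, included
  (4, 20): 20 > 11, included
  (5, 14): 14 > 11, included
Therefore res = [(1, 13), (2, 15), (3, 14), (4, 20), (5, 14)].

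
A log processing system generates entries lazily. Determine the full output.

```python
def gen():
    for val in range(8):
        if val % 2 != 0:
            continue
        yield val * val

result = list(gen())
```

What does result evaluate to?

Step 1: Only yield val**2 when val is divisible by 2:
  val=0: 0 % 2 == 0, yield 0**2 = 0
  val=2: 2 % 2 == 0, yield 2**2 = 4
  val=4: 4 % 2 == 0, yield 4**2 = 16
  val=6: 6 % 2 == 0, yield 6**2 = 36
Therefore result = [0, 4, 16, 36].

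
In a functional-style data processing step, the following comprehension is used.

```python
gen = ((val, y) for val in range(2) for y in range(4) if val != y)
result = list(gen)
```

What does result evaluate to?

Step 1: Nested generator over range(2) x range(4) where val != y:
  (0, 0): excluded (val == y)
  (0, 1): included
  (0, 2): included
  (0, 3): included
  (1, 0): included
  (1, 1): excluded (val == y)
  (1, 2): included
  (1, 3): included
Therefore result = [(0, 1), (0, 2), (0, 3), (1, 0), (1, 2), (1, 3)].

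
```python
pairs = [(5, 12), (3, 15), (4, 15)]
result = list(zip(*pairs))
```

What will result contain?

Step 1: zip(*pairs) transposes: unzips [(5, 12), (3, 15), (4, 15)] into separate sequences.
Step 2: First elements: (5, 3, 4), second elements: (12, 15, 15).
Therefore result = [(5, 3, 4), (12, 15, 15)].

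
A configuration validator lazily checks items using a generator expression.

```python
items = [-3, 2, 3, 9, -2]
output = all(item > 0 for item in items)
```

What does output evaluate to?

Step 1: Check item > 0 for each element in [-3, 2, 3, 9, -2]:
  -3 > 0: False
  2 > 0: True
  3 > 0: True
  9 > 0: True
  -2 > 0: False
Step 2: all() returns False.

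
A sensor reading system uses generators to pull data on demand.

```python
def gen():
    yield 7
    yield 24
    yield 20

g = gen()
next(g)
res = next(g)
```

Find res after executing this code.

Step 1: gen() creates a generator.
Step 2: next(g) yields 7 (consumed and discarded).
Step 3: next(g) yields 24, assigned to res.
Therefore res = 24.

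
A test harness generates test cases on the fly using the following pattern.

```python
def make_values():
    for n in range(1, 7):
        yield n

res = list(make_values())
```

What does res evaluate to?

Step 1: The generator yields each value from range(1, 7).
Step 2: list() consumes all yields: [1, 2, 3, 4, 5, 6].
Therefore res = [1, 2, 3, 4, 5, 6].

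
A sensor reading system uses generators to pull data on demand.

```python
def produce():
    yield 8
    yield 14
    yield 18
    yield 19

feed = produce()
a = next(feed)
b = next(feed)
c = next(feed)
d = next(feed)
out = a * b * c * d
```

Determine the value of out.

Step 1: Create generator and consume all values:
  a = next(feed) = 8
  b = next(feed) = 14
  c = next(feed) = 18
  d = next(feed) = 19
Step 2: out = 8 * 14 * 18 * 19 = 38304.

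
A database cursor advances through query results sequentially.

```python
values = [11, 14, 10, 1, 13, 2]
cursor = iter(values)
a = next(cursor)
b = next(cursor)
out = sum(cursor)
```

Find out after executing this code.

Step 1: Create iterator over [11, 14, 10, 1, 13, 2].
Step 2: a = next() = 11, b = next() = 14.
Step 3: sum() of remaining [10, 1, 13, 2] = 26.
Therefore out = 26.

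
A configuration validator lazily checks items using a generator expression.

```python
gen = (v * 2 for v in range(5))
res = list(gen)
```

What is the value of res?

Step 1: For each v in range(5), compute v*2:
  v=0: 0*2 = 0
  v=1: 1*2 = 2
  v=2: 2*2 = 4
  v=3: 3*2 = 6
  v=4: 4*2 = 8
Therefore res = [0, 2, 4, 6, 8].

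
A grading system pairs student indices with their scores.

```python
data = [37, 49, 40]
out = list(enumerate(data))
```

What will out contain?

Step 1: enumerate pairs each element with its index:
  (0, 37)
  (1, 49)
  (2, 40)
Therefore out = [(0, 37), (1, 49), (2, 40)].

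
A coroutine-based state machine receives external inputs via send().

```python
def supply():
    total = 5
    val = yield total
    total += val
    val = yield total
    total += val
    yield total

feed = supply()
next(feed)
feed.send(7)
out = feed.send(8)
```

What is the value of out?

Step 1: next() -> yield total=5.
Step 2: send(7) -> val=7, total = 5+7 = 12, yield 12.
Step 3: send(8) -> val=8, total = 12+8 = 20, yield 20.
Therefore out = 20.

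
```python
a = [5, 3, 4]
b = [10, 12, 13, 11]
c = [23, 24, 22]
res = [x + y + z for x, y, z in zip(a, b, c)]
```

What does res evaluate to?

Step 1: zip three lists (truncates to shortest, len=3):
  5 + 10 + 23 = 38
  3 + 12 + 24 = 39
  4 + 13 + 22 = 39
Therefore res = [38, 39, 39].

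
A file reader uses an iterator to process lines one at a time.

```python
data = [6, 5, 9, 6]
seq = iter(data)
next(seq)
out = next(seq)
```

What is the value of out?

Step 1: Create iterator over [6, 5, 9, 6].
Step 2: next() consumes 6.
Step 3: next() returns 5.
Therefore out = 5.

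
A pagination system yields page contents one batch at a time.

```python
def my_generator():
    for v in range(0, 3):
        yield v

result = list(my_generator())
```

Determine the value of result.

Step 1: The generator yields each value from range(0, 3).
Step 2: list() consumes all yields: [0, 1, 2].
Therefore result = [0, 1, 2].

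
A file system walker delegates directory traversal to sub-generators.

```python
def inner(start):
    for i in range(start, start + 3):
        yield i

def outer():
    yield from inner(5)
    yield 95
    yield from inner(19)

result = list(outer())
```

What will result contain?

Step 1: outer() delegates to inner(5):
  yield 5
  yield 6
  yield 7
Step 2: yield 95
Step 3: Delegates to inner(19):
  yield 19
  yield 20
  yield 21
Therefore result = [5, 6, 7, 95, 19, 20, 21].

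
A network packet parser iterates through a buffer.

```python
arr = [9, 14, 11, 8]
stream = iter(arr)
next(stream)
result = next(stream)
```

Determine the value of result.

Step 1: Create iterator over [9, 14, 11, 8].
Step 2: next() consumes 9.
Step 3: next() returns 14.
Therefore result = 14.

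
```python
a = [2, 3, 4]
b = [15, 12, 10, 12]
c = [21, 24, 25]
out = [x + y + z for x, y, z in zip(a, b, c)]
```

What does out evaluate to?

Step 1: zip three lists (truncates to shortest, len=3):
  2 + 15 + 21 = 38
  3 + 12 + 24 = 39
  4 + 10 + 25 = 39
Therefore out = [38, 39, 39].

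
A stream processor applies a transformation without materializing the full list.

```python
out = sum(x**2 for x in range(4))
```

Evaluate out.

Step 1: Compute x**2 for each x in range(4):
  x=0: 0**2 = 0
  x=1: 1**2 = 1
  x=2: 2**2 = 4
  x=3: 3**2 = 9
Step 2: sum = 0 + 1 + 4 + 9 = 14.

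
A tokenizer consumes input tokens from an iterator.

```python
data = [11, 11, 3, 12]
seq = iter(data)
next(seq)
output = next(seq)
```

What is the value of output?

Step 1: Create iterator over [11, 11, 3, 12].
Step 2: next() consumes 11.
Step 3: next() returns 11.
Therefore output = 11.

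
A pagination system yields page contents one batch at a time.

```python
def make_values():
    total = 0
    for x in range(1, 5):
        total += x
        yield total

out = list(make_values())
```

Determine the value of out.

Step 1: Generator accumulates running sum:
  x=1: total = 1, yield 1
  x=2: total = 3, yield 3
  x=3: total = 6, yield 6
  x=4: total = 10, yield 10
Therefore out = [1, 3, 6, 10].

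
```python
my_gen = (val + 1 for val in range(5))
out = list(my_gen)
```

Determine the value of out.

Step 1: For each val in range(5), compute val+1:
  val=0: 0+1 = 1
  val=1: 1+1 = 2
  val=2: 2+1 = 3
  val=3: 3+1 = 4
  val=4: 4+1 = 5
Therefore out = [1, 2, 3, 4, 5].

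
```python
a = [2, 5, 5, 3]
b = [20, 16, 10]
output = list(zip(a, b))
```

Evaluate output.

Step 1: zip stops at shortest (len(a)=4, len(b)=3):
  Index 0: (2, 20)
  Index 1: (5, 16)
  Index 2: (5, 10)
Step 2: Last element of a (3) has no pair, dropped.
Therefore output = [(2, 20), (5, 16), (5, 10)].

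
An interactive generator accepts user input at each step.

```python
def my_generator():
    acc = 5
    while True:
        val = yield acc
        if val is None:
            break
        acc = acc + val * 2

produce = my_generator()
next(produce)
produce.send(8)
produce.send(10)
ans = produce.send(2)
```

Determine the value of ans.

Step 1: next() -> yield acc=5.
Step 2: send(8) -> val=8, acc = 5 + 8*2 = 21, yield 21.
Step 3: send(10) -> val=10, acc = 21 + 10*2 = 41, yield 41.
Step 4: send(2) -> val=2, acc = 41 + 2*2 = 45, yield 45.
Therefore ans = 45.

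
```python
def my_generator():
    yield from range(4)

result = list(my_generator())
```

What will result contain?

Step 1: yield from delegates to the iterable, yielding each element.
Step 2: Collected values: [0, 1, 2, 3].
Therefore result = [0, 1, 2, 3].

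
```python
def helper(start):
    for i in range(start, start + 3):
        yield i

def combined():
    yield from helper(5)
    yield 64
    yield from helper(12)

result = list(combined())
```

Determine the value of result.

Step 1: combined() delegates to helper(5):
  yield 5
  yield 6
  yield 7
Step 2: yield 64
Step 3: Delegates to helper(12):
  yield 12
  yield 13
  yield 14
Therefore result = [5, 6, 7, 64, 12, 13, 14].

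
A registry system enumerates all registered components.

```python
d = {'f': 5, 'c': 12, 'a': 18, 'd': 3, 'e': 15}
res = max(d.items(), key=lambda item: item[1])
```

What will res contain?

Step 1: Find item with maximum value:
  ('f', 5)
  ('c', 12)
  ('a', 18)
  ('d', 3)
  ('e', 15)
Step 2: Maximum value is 18 at key 'a'.
Therefore res = ('a', 18).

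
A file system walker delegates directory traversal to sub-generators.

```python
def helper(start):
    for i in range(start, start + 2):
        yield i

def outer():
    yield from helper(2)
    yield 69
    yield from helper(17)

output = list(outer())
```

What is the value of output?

Step 1: outer() delegates to helper(2):
  yield 2
  yield 3
Step 2: yield 69
Step 3: Delegates to helper(17):
  yield 17
  yield 18
Therefore output = [2, 3, 69, 17, 18].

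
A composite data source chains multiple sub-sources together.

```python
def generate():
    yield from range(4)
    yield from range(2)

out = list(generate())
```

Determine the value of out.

Step 1: Trace yields in order:
  yield 0
  yield 1
  yield 2
  yield 3
  yield 0
  yield 1
Therefore out = [0, 1, 2, 3, 0, 1].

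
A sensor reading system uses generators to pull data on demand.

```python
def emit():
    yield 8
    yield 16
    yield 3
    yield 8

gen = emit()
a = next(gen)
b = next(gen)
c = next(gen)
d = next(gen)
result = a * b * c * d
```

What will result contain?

Step 1: Create generator and consume all values:
  a = next(gen) = 8
  b = next(gen) = 16
  c = next(gen) = 3
  d = next(gen) = 8
Step 2: result = 8 * 16 * 3 * 8 = 3072.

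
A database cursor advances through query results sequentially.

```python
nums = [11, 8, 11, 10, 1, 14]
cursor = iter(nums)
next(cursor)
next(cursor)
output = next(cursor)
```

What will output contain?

Step 1: Create iterator over [11, 8, 11, 10, 1, 14].
Step 2: next() consumes 11.
Step 3: next() consumes 8.
Step 4: next() returns 11.
Therefore output = 11.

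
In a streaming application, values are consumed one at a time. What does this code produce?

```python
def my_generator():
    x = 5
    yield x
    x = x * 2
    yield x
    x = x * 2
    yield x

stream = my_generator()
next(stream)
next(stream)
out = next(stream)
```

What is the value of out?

Step 1: Trace through generator execution:
  Yield 1: x starts at 5, yield 5
  Yield 2: x = 5 * 2 = 10, yield 10
  Yield 3: x = 10 * 2 = 20, yield 20
Step 2: First next() gets 5, second next() gets the second value, third next() yields 20.
Therefore out = 20.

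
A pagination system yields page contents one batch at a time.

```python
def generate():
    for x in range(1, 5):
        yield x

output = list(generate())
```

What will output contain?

Step 1: The generator yields each value from range(1, 5).
Step 2: list() consumes all yields: [1, 2, 3, 4].
Therefore output = [1, 2, 3, 4].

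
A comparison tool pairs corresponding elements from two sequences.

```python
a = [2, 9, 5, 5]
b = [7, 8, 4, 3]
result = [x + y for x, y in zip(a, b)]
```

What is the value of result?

Step 1: Add corresponding elements:
  2 + 7 = 9
  9 + 8 = 17
  5 + 4 = 9
  5 + 3 = 8
Therefore result = [9, 17, 9, 8].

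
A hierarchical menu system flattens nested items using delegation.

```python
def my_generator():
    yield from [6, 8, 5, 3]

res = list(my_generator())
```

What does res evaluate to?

Step 1: yield from delegates to the iterable, yielding each element.
Step 2: Collected values: [6, 8, 5, 3].
Therefore res = [6, 8, 5, 3].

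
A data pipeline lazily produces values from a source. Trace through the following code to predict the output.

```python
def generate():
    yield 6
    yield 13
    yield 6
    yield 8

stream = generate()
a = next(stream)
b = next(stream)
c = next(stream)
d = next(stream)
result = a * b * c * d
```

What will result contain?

Step 1: Create generator and consume all values:
  a = next(stream) = 6
  b = next(stream) = 13
  c = next(stream) = 6
  d = next(stream) = 8
Step 2: result = 6 * 13 * 6 * 8 = 3744.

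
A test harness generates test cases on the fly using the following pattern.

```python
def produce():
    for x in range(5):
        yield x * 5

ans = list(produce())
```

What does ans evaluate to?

Step 1: For each x in range(5), yield x * 5:
  x=0: yield 0 * 5 = 0
  x=1: yield 1 * 5 = 5
  x=2: yield 2 * 5 = 10
  x=3: yield 3 * 5 = 15
  x=4: yield 4 * 5 = 20
Therefore ans = [0, 5, 10, 15, 20].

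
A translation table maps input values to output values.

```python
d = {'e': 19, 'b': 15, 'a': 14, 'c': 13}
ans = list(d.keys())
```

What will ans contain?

Step 1: d.keys() returns the dictionary keys in insertion order.
Therefore ans = ['e', 'b', 'a', 'c'].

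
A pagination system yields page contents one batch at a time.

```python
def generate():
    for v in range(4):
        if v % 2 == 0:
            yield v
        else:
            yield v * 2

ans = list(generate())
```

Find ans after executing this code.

Step 1: For each v in range(4), yield v if even, else v*2:
  v=0 (even): yield 0
  v=1 (odd): yield 1*2 = 2
  v=2 (even): yield 2
  v=3 (odd): yield 3*2 = 6
Therefore ans = [0, 2, 2, 6].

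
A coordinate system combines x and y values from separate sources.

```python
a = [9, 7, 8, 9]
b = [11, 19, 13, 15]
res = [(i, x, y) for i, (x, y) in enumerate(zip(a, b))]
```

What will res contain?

Step 1: enumerate(zip(a, b)) gives index with paired elements:
  i=0: (9, 11)
  i=1: (7, 19)
  i=2: (8, 13)
  i=3: (9, 15)
Therefore res = [(0, 9, 11), (1, 7, 19), (2, 8, 13), (3, 9, 15)].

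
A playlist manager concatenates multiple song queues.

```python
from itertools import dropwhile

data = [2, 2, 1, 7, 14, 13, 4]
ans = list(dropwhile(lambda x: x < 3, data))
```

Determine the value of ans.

Step 1: dropwhile drops elements while < 3:
  2 < 3: dropped
  2 < 3: dropped
  1 < 3: dropped
  7: kept (dropping stopped)
Step 2: Remaining elements kept regardless of condition.
Therefore ans = [7, 14, 13, 4].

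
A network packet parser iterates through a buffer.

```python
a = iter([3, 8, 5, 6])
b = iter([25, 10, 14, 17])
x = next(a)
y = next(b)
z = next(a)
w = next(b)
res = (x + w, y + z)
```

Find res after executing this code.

Step 1: a iterates [3, 8, 5, 6], b iterates [25, 10, 14, 17].
Step 2: x = next(a) = 3, y = next(b) = 25.
Step 3: z = next(a) = 8, w = next(b) = 10.
Step 4: res = (3 + 10, 25 + 8) = (13, 33).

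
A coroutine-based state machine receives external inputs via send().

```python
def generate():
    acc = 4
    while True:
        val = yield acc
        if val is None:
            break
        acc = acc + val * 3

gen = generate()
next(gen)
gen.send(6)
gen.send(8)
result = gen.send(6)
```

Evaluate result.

Step 1: next() -> yield acc=4.
Step 2: send(6) -> val=6, acc = 4 + 6*3 = 22, yield 22.
Step 3: send(8) -> val=8, acc = 22 + 8*3 = 46, yield 46.
Step 4: send(6) -> val=6, acc = 46 + 6*3 = 64, yield 64.
Therefore result = 64.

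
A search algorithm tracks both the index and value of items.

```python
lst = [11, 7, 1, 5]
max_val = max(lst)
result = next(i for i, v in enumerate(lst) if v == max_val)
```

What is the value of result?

Step 1: max([11, 7, 1, 5]) = 11.
Step 2: Find first index where value == 11:
  Index 0: 11 == 11, found!
Therefore result = 0.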